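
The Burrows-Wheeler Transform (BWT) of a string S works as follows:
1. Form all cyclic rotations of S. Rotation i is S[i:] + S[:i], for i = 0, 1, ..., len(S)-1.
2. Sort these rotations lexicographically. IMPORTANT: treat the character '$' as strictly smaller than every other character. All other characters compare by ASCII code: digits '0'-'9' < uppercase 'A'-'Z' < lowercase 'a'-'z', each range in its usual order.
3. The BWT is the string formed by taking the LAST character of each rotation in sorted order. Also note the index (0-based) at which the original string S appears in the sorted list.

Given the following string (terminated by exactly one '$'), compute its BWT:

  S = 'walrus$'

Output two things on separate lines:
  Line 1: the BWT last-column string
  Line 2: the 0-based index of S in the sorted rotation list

All 7 rotations (rotation i = S[i:]+S[:i]):
  rot[0] = walrus$
  rot[1] = alrus$w
  rot[2] = lrus$wa
  rot[3] = rus$wal
  rot[4] = us$walr
  rot[5] = s$walru
  rot[6] = $walrus
Sorted (with $ < everything):
  sorted[0] = $walrus  (last char: 's')
  sorted[1] = alrus$w  (last char: 'w')
  sorted[2] = lrus$wa  (last char: 'a')
  sorted[3] = rus$wal  (last char: 'l')
  sorted[4] = s$walru  (last char: 'u')
  sorted[5] = us$walr  (last char: 'r')
  sorted[6] = walrus$  (last char: '$')
Last column: swalur$
Original string S is at sorted index 6

Answer: swalur$
6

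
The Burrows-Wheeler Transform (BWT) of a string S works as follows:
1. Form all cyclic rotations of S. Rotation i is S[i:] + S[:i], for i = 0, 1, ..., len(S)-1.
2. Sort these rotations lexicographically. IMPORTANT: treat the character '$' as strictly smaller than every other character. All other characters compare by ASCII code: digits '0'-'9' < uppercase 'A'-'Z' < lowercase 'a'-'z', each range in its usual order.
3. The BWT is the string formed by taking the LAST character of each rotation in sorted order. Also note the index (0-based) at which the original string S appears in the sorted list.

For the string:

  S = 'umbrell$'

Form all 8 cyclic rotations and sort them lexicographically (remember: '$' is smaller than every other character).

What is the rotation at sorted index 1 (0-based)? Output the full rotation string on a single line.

Answer: brell$um

Derivation:
All 8 rotations (rotation i = S[i:]+S[:i]):
  rot[0] = umbrell$
  rot[1] = mbrell$u
  rot[2] = brell$um
  rot[3] = rell$umb
  rot[4] = ell$umbr
  rot[5] = ll$umbre
  rot[6] = l$umbrel
  rot[7] = $umbrell
Sorted (with $ < everything):
  sorted[0] = $umbrell
  sorted[1] = brell$um
  sorted[2] = ell$umbr
  sorted[3] = l$umbrel
  sorted[4] = ll$umbre
  sorted[5] = mbrell$u
  sorted[6] = rell$umb
  sorted[7] = umbrell$
sorted[1] = brell$um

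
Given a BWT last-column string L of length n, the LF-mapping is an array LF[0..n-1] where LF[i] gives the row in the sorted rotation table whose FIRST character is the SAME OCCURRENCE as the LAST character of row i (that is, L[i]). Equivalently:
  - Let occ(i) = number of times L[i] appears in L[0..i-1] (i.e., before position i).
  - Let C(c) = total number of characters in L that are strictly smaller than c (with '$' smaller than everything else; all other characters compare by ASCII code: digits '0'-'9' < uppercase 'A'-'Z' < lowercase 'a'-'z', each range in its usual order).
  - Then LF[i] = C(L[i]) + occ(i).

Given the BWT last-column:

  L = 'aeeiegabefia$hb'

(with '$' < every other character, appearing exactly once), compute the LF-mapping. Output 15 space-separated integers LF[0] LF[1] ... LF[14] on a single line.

Char counts: '$':1, 'a':3, 'b':2, 'e':4, 'f':1, 'g':1, 'h':1, 'i':2
C (first-col start): C('$')=0, C('a')=1, C('b')=4, C('e')=6, C('f')=10, C('g')=11, C('h')=12, C('i')=13
L[0]='a': occ=0, LF[0]=C('a')+0=1+0=1
L[1]='e': occ=0, LF[1]=C('e')+0=6+0=6
L[2]='e': occ=1, LF[2]=C('e')+1=6+1=7
L[3]='i': occ=0, LF[3]=C('i')+0=13+0=13
L[4]='e': occ=2, LF[4]=C('e')+2=6+2=8
L[5]='g': occ=0, LF[5]=C('g')+0=11+0=11
L[6]='a': occ=1, LF[6]=C('a')+1=1+1=2
L[7]='b': occ=0, LF[7]=C('b')+0=4+0=4
L[8]='e': occ=3, LF[8]=C('e')+3=6+3=9
L[9]='f': occ=0, LF[9]=C('f')+0=10+0=10
L[10]='i': occ=1, LF[10]=C('i')+1=13+1=14
L[11]='a': occ=2, LF[11]=C('a')+2=1+2=3
L[12]='$': occ=0, LF[12]=C('$')+0=0+0=0
L[13]='h': occ=0, LF[13]=C('h')+0=12+0=12
L[14]='b': occ=1, LF[14]=C('b')+1=4+1=5

Answer: 1 6 7 13 8 11 2 4 9 10 14 3 0 12 5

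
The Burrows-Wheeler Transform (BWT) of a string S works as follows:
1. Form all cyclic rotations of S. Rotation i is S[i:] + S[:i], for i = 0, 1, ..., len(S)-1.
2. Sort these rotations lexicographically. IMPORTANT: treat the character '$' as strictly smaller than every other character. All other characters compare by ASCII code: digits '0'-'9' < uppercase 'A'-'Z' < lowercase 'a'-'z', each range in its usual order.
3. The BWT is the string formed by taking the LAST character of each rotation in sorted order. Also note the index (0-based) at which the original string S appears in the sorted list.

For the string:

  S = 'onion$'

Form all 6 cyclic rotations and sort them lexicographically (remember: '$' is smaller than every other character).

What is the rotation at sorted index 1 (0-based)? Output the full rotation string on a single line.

All 6 rotations (rotation i = S[i:]+S[:i]):
  rot[0] = onion$
  rot[1] = nion$o
  rot[2] = ion$on
  rot[3] = on$oni
  rot[4] = n$onio
  rot[5] = $onion
Sorted (with $ < everything):
  sorted[0] = $onion
  sorted[1] = ion$on
  sorted[2] = n$onio
  sorted[3] = nion$o
  sorted[4] = on$oni
  sorted[5] = onion$
sorted[1] = ion$on

Answer: ion$on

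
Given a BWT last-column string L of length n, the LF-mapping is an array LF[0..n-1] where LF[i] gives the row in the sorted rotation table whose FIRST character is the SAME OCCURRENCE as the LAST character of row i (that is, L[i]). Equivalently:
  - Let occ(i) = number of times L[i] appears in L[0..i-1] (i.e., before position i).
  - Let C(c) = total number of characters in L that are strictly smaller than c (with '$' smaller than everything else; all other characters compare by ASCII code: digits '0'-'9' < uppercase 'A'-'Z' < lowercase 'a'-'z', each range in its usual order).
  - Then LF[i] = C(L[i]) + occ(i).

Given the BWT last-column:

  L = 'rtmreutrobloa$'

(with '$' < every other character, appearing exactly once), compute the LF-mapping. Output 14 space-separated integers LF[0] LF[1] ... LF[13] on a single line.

Answer: 8 11 5 9 3 13 12 10 6 2 4 7 1 0

Derivation:
Char counts: '$':1, 'a':1, 'b':1, 'e':1, 'l':1, 'm':1, 'o':2, 'r':3, 't':2, 'u':1
C (first-col start): C('$')=0, C('a')=1, C('b')=2, C('e')=3, C('l')=4, C('m')=5, C('o')=6, C('r')=8, C('t')=11, C('u')=13
L[0]='r': occ=0, LF[0]=C('r')+0=8+0=8
L[1]='t': occ=0, LF[1]=C('t')+0=11+0=11
L[2]='m': occ=0, LF[2]=C('m')+0=5+0=5
L[3]='r': occ=1, LF[3]=C('r')+1=8+1=9
L[4]='e': occ=0, LF[4]=C('e')+0=3+0=3
L[5]='u': occ=0, LF[5]=C('u')+0=13+0=13
L[6]='t': occ=1, LF[6]=C('t')+1=11+1=12
L[7]='r': occ=2, LF[7]=C('r')+2=8+2=10
L[8]='o': occ=0, LF[8]=C('o')+0=6+0=6
L[9]='b': occ=0, LF[9]=C('b')+0=2+0=2
L[10]='l': occ=0, LF[10]=C('l')+0=4+0=4
L[11]='o': occ=1, LF[11]=C('o')+1=6+1=7
L[12]='a': occ=0, LF[12]=C('a')+0=1+0=1
L[13]='$': occ=0, LF[13]=C('$')+0=0+0=0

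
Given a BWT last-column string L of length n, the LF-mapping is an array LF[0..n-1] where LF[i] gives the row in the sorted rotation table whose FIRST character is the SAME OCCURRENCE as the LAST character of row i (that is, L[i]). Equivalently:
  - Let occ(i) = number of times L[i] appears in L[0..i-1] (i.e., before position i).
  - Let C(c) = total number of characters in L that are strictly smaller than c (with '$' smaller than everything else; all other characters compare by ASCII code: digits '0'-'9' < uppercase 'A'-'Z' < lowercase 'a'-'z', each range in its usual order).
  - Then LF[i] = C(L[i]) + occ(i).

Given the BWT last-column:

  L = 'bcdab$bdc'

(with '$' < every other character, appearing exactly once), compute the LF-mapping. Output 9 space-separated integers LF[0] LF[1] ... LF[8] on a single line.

Char counts: '$':1, 'a':1, 'b':3, 'c':2, 'd':2
C (first-col start): C('$')=0, C('a')=1, C('b')=2, C('c')=5, C('d')=7
L[0]='b': occ=0, LF[0]=C('b')+0=2+0=2
L[1]='c': occ=0, LF[1]=C('c')+0=5+0=5
L[2]='d': occ=0, LF[2]=C('d')+0=7+0=7
L[3]='a': occ=0, LF[3]=C('a')+0=1+0=1
L[4]='b': occ=1, LF[4]=C('b')+1=2+1=3
L[5]='$': occ=0, LF[5]=C('$')+0=0+0=0
L[6]='b': occ=2, LF[6]=C('b')+2=2+2=4
L[7]='d': occ=1, LF[7]=C('d')+1=7+1=8
L[8]='c': occ=1, LF[8]=C('c')+1=5+1=6

Answer: 2 5 7 1 3 0 4 8 6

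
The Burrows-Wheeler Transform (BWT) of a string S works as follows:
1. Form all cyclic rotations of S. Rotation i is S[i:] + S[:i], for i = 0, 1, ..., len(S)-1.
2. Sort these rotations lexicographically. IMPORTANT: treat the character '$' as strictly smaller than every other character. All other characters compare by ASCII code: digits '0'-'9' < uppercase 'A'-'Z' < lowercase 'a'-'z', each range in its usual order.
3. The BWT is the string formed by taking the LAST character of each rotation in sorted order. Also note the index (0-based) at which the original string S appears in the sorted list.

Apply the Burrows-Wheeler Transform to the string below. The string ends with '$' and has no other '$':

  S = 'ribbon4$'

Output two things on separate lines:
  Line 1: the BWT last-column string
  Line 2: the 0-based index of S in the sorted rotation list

Answer: 4nibrob$
7

Derivation:
All 8 rotations (rotation i = S[i:]+S[:i]):
  rot[0] = ribbon4$
  rot[1] = ibbon4$r
  rot[2] = bbon4$ri
  rot[3] = bon4$rib
  rot[4] = on4$ribb
  rot[5] = n4$ribbo
  rot[6] = 4$ribbon
  rot[7] = $ribbon4
Sorted (with $ < everything):
  sorted[0] = $ribbon4  (last char: '4')
  sorted[1] = 4$ribbon  (last char: 'n')
  sorted[2] = bbon4$ri  (last char: 'i')
  sorted[3] = bon4$rib  (last char: 'b')
  sorted[4] = ibbon4$r  (last char: 'r')
  sorted[5] = n4$ribbo  (last char: 'o')
  sorted[6] = on4$ribb  (last char: 'b')
  sorted[7] = ribbon4$  (last char: '$')
Last column: 4nibrob$
Original string S is at sorted index 7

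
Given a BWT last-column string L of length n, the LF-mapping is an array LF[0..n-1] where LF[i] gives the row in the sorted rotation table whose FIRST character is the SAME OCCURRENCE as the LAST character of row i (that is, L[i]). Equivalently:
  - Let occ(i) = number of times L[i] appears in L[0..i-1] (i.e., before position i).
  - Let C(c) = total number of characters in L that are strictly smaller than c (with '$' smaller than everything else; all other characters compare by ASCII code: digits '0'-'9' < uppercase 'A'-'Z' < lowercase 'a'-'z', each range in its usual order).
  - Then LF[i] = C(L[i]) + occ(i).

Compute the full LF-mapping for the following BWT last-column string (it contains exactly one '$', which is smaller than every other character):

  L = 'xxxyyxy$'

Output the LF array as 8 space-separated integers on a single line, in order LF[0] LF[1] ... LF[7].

Answer: 1 2 3 5 6 4 7 0

Derivation:
Char counts: '$':1, 'x':4, 'y':3
C (first-col start): C('$')=0, C('x')=1, C('y')=5
L[0]='x': occ=0, LF[0]=C('x')+0=1+0=1
L[1]='x': occ=1, LF[1]=C('x')+1=1+1=2
L[2]='x': occ=2, LF[2]=C('x')+2=1+2=3
L[3]='y': occ=0, LF[3]=C('y')+0=5+0=5
L[4]='y': occ=1, LF[4]=C('y')+1=5+1=6
L[5]='x': occ=3, LF[5]=C('x')+3=1+3=4
L[6]='y': occ=2, LF[6]=C('y')+2=5+2=7
L[7]='$': occ=0, LF[7]=C('$')+0=0+0=0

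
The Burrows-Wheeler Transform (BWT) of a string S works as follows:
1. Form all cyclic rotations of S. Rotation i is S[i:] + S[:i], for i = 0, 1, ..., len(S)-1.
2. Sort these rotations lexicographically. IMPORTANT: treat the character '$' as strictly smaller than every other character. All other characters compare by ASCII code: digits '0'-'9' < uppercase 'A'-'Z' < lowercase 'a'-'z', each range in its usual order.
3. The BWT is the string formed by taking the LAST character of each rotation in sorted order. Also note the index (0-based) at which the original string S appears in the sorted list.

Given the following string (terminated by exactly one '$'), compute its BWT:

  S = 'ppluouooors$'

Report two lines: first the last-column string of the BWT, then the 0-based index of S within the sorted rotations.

All 12 rotations (rotation i = S[i:]+S[:i]):
  rot[0] = ppluouooors$
  rot[1] = pluouooors$p
  rot[2] = luouooors$pp
  rot[3] = uouooors$ppl
  rot[4] = ouooors$pplu
  rot[5] = uooors$ppluo
  rot[6] = ooors$ppluou
  rot[7] = oors$ppluouo
  rot[8] = ors$ppluouoo
  rot[9] = rs$ppluouooo
  rot[10] = s$ppluouooor
  rot[11] = $ppluouooors
Sorted (with $ < everything):
  sorted[0] = $ppluouooors  (last char: 's')
  sorted[1] = luouooors$pp  (last char: 'p')
  sorted[2] = ooors$ppluou  (last char: 'u')
  sorted[3] = oors$ppluouo  (last char: 'o')
  sorted[4] = ors$ppluouoo  (last char: 'o')
  sorted[5] = ouooors$pplu  (last char: 'u')
  sorted[6] = pluouooors$p  (last char: 'p')
  sorted[7] = ppluouooors$  (last char: '$')
  sorted[8] = rs$ppluouooo  (last char: 'o')
  sorted[9] = s$ppluouooor  (last char: 'r')
  sorted[10] = uooors$ppluo  (last char: 'o')
  sorted[11] = uouooors$ppl  (last char: 'l')
Last column: spuooup$orol
Original string S is at sorted index 7

Answer: spuooup$orol
7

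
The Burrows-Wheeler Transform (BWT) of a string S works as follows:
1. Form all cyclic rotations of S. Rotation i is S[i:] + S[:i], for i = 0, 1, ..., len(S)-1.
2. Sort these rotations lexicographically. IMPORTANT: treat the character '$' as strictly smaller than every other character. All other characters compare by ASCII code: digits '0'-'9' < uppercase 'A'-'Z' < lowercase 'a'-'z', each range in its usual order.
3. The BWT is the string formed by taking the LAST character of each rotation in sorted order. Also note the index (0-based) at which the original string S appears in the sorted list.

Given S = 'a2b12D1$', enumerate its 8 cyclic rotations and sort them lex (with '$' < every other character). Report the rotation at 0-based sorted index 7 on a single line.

Answer: b12D1$a2

Derivation:
All 8 rotations (rotation i = S[i:]+S[:i]):
  rot[0] = a2b12D1$
  rot[1] = 2b12D1$a
  rot[2] = b12D1$a2
  rot[3] = 12D1$a2b
  rot[4] = 2D1$a2b1
  rot[5] = D1$a2b12
  rot[6] = 1$a2b12D
  rot[7] = $a2b12D1
Sorted (with $ < everything):
  sorted[0] = $a2b12D1
  sorted[1] = 1$a2b12D
  sorted[2] = 12D1$a2b
  sorted[3] = 2D1$a2b1
  sorted[4] = 2b12D1$a
  sorted[5] = D1$a2b12
  sorted[6] = a2b12D1$
  sorted[7] = b12D1$a2
sorted[7] = b12D1$a2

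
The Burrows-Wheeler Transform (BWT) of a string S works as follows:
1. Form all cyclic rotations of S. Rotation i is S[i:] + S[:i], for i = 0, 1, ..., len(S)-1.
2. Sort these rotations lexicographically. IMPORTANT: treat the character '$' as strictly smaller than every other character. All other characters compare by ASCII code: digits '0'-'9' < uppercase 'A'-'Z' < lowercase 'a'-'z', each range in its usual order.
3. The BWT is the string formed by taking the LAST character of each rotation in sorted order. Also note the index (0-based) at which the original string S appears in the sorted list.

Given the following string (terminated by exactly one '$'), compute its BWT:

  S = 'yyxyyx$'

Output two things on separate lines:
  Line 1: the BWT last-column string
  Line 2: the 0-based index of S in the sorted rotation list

All 7 rotations (rotation i = S[i:]+S[:i]):
  rot[0] = yyxyyx$
  rot[1] = yxyyx$y
  rot[2] = xyyx$yy
  rot[3] = yyx$yyx
  rot[4] = yx$yyxy
  rot[5] = x$yyxyy
  rot[6] = $yyxyyx
Sorted (with $ < everything):
  sorted[0] = $yyxyyx  (last char: 'x')
  sorted[1] = x$yyxyy  (last char: 'y')
  sorted[2] = xyyx$yy  (last char: 'y')
  sorted[3] = yx$yyxy  (last char: 'y')
  sorted[4] = yxyyx$y  (last char: 'y')
  sorted[5] = yyx$yyx  (last char: 'x')
  sorted[6] = yyxyyx$  (last char: '$')
Last column: xyyyyx$
Original string S is at sorted index 6

Answer: xyyyyx$
6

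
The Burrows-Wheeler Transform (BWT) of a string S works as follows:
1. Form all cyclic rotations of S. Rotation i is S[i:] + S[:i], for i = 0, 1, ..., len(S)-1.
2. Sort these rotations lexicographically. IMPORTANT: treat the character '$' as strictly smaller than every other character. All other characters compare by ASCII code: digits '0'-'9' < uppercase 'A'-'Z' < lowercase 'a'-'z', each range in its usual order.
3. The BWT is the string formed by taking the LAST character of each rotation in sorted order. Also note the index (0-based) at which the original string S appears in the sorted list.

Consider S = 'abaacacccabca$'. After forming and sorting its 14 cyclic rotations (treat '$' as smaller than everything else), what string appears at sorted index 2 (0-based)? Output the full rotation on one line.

All 14 rotations (rotation i = S[i:]+S[:i]):
  rot[0] = abaacacccabca$
  rot[1] = baacacccabca$a
  rot[2] = aacacccabca$ab
  rot[3] = acacccabca$aba
  rot[4] = cacccabca$abaa
  rot[5] = acccabca$abaac
  rot[6] = cccabca$abaaca
  rot[7] = ccabca$abaacac
  rot[8] = cabca$abaacacc
  rot[9] = abca$abaacaccc
  rot[10] = bca$abaacaccca
  rot[11] = ca$abaacacccab
  rot[12] = a$abaacacccabc
  rot[13] = $abaacacccabca
Sorted (with $ < everything):
  sorted[0] = $abaacacccabca
  sorted[1] = a$abaacacccabc
  sorted[2] = aacacccabca$ab
  sorted[3] = abaacacccabca$
  sorted[4] = abca$abaacaccc
  sorted[5] = acacccabca$aba
  sorted[6] = acccabca$abaac
  sorted[7] = baacacccabca$a
  sorted[8] = bca$abaacaccca
  sorted[9] = ca$abaacacccab
  sorted[10] = cabca$abaacacc
  sorted[11] = cacccabca$abaa
  sorted[12] = ccabca$abaacac
  sorted[13] = cccabca$abaaca
sorted[2] = aacacccabca$ab

Answer: aacacccabca$ab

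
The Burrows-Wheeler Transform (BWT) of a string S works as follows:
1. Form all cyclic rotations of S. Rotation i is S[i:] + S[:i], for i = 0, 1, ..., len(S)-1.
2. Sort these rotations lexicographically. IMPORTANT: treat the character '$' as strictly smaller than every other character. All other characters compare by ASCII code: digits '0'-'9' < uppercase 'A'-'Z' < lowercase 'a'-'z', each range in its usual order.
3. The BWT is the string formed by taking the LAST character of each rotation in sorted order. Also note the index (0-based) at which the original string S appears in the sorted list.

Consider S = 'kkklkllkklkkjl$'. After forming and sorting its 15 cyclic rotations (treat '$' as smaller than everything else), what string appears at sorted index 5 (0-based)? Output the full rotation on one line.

All 15 rotations (rotation i = S[i:]+S[:i]):
  rot[0] = kkklkllkklkkjl$
  rot[1] = kklkllkklkkjl$k
  rot[2] = klkllkklkkjl$kk
  rot[3] = lkllkklkkjl$kkk
  rot[4] = kllkklkkjl$kkkl
  rot[5] = llkklkkjl$kkklk
  rot[6] = lkklkkjl$kkklkl
  rot[7] = kklkkjl$kkklkll
  rot[8] = klkkjl$kkklkllk
  rot[9] = lkkjl$kkklkllkk
  rot[10] = kkjl$kkklkllkkl
  rot[11] = kjl$kkklkllkklk
  rot[12] = jl$kkklkllkklkk
  rot[13] = l$kkklkllkklkkj
  rot[14] = $kkklkllkklkkjl
Sorted (with $ < everything):
  sorted[0] = $kkklkllkklkkjl
  sorted[1] = jl$kkklkllkklkk
  sorted[2] = kjl$kkklkllkklk
  sorted[3] = kkjl$kkklkllkkl
  sorted[4] = kkklkllkklkkjl$
  sorted[5] = kklkkjl$kkklkll
  sorted[6] = kklkllkklkkjl$k
  sorted[7] = klkkjl$kkklkllk
  sorted[8] = klkllkklkkjl$kk
  sorted[9] = kllkklkkjl$kkkl
  sorted[10] = l$kkklkllkklkkj
  sorted[11] = lkkjl$kkklkllkk
  sorted[12] = lkklkkjl$kkklkl
  sorted[13] = lkllkklkkjl$kkk
  sorted[14] = llkklkkjl$kkklk
sorted[5] = kklkkjl$kkklkll

Answer: kklkkjl$kkklkll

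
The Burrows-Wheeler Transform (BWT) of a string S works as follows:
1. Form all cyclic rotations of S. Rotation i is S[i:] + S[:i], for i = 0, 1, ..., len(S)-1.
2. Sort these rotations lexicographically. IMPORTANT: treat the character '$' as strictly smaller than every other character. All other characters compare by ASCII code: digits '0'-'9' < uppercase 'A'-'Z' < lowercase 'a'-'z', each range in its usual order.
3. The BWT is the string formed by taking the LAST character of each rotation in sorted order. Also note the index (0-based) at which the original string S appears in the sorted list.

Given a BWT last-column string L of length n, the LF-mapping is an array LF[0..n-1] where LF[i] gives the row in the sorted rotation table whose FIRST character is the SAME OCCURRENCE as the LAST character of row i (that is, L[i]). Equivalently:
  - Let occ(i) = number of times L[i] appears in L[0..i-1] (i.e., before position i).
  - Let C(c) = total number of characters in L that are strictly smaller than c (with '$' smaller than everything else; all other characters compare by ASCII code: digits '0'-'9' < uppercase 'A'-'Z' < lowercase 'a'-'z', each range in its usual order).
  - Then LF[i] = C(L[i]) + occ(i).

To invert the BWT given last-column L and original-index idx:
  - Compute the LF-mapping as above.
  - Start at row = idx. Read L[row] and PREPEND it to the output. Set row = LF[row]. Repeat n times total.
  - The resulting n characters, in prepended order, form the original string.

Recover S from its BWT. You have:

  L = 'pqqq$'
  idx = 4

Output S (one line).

LF mapping: 1 2 3 4 0
Walk LF starting at row 4, prepending L[row]:
  step 1: row=4, L[4]='$', prepend. Next row=LF[4]=0
  step 2: row=0, L[0]='p', prepend. Next row=LF[0]=1
  step 3: row=1, L[1]='q', prepend. Next row=LF[1]=2
  step 4: row=2, L[2]='q', prepend. Next row=LF[2]=3
  step 5: row=3, L[3]='q', prepend. Next row=LF[3]=4
Reversed output: qqqp$

Answer: qqqp$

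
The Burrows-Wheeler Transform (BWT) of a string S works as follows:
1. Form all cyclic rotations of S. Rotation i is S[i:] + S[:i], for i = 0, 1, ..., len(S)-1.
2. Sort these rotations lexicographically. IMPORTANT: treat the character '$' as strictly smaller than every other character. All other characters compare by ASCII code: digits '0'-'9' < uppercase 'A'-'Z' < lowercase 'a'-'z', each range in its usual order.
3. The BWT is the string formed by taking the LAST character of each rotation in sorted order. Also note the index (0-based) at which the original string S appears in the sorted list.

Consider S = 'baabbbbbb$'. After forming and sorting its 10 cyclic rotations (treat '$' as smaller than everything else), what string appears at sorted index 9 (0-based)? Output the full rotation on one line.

All 10 rotations (rotation i = S[i:]+S[:i]):
  rot[0] = baabbbbbb$
  rot[1] = aabbbbbb$b
  rot[2] = abbbbbb$ba
  rot[3] = bbbbbb$baa
  rot[4] = bbbbb$baab
  rot[5] = bbbb$baabb
  rot[6] = bbb$baabbb
  rot[7] = bb$baabbbb
  rot[8] = b$baabbbbb
  rot[9] = $baabbbbbb
Sorted (with $ < everything):
  sorted[0] = $baabbbbbb
  sorted[1] = aabbbbbb$b
  sorted[2] = abbbbbb$ba
  sorted[3] = b$baabbbbb
  sorted[4] = baabbbbbb$
  sorted[5] = bb$baabbbb
  sorted[6] = bbb$baabbb
  sorted[7] = bbbb$baabb
  sorted[8] = bbbbb$baab
  sorted[9] = bbbbbb$baa
sorted[9] = bbbbbb$baa

Answer: bbbbbb$baa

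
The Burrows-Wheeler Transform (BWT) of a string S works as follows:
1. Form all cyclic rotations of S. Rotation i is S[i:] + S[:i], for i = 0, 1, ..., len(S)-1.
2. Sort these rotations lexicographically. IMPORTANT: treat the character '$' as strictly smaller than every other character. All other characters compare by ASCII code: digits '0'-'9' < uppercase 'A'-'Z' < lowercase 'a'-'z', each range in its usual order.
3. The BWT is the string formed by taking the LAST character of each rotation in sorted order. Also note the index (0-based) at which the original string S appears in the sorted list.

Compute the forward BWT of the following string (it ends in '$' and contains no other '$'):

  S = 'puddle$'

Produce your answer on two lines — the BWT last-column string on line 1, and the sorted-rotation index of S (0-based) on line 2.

All 7 rotations (rotation i = S[i:]+S[:i]):
  rot[0] = puddle$
  rot[1] = uddle$p
  rot[2] = ddle$pu
  rot[3] = dle$pud
  rot[4] = le$pudd
  rot[5] = e$puddl
  rot[6] = $puddle
Sorted (with $ < everything):
  sorted[0] = $puddle  (last char: 'e')
  sorted[1] = ddle$pu  (last char: 'u')
  sorted[2] = dle$pud  (last char: 'd')
  sorted[3] = e$puddl  (last char: 'l')
  sorted[4] = le$pudd  (last char: 'd')
  sorted[5] = puddle$  (last char: '$')
  sorted[6] = uddle$p  (last char: 'p')
Last column: eudld$p
Original string S is at sorted index 5

Answer: eudld$p
5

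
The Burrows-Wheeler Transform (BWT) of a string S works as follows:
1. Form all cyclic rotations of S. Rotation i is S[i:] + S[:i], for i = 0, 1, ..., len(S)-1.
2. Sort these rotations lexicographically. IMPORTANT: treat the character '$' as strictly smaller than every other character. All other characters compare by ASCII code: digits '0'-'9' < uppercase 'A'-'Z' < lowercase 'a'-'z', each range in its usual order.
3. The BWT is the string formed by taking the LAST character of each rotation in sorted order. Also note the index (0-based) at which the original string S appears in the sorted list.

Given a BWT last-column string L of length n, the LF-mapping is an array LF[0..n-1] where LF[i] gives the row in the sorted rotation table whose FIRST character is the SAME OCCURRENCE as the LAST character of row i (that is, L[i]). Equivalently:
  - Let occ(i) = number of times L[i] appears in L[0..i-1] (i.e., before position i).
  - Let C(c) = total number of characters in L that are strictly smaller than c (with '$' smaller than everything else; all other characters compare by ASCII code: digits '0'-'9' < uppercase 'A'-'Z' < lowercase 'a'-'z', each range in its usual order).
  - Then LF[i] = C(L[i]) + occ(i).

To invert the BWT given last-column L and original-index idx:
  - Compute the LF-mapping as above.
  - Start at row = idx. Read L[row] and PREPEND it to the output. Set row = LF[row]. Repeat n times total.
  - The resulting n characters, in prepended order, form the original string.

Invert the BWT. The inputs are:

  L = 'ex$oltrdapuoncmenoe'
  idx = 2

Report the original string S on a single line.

Answer: counterexampnoodle$

Derivation:
LF mapping: 4 18 0 11 7 16 15 3 1 14 17 12 9 2 8 5 10 13 6
Walk LF starting at row 2, prepending L[row]:
  step 1: row=2, L[2]='$', prepend. Next row=LF[2]=0
  step 2: row=0, L[0]='e', prepend. Next row=LF[0]=4
  step 3: row=4, L[4]='l', prepend. Next row=LF[4]=7
  step 4: row=7, L[7]='d', prepend. Next row=LF[7]=3
  step 5: row=3, L[3]='o', prepend. Next row=LF[3]=11
  step 6: row=11, L[11]='o', prepend. Next row=LF[11]=12
  step 7: row=12, L[12]='n', prepend. Next row=LF[12]=9
  step 8: row=9, L[9]='p', prepend. Next row=LF[9]=14
  step 9: row=14, L[14]='m', prepend. Next row=LF[14]=8
  step 10: row=8, L[8]='a', prepend. Next row=LF[8]=1
  step 11: row=1, L[1]='x', prepend. Next row=LF[1]=18
  step 12: row=18, L[18]='e', prepend. Next row=LF[18]=6
  step 13: row=6, L[6]='r', prepend. Next row=LF[6]=15
  step 14: row=15, L[15]='e', prepend. Next row=LF[15]=5
  step 15: row=5, L[5]='t', prepend. Next row=LF[5]=16
  step 16: row=16, L[16]='n', prepend. Next row=LF[16]=10
  step 17: row=10, L[10]='u', prepend. Next row=LF[10]=17
  step 18: row=17, L[17]='o', prepend. Next row=LF[17]=13
  step 19: row=13, L[13]='c', prepend. Next row=LF[13]=2
Reversed output: counterexampnoodle$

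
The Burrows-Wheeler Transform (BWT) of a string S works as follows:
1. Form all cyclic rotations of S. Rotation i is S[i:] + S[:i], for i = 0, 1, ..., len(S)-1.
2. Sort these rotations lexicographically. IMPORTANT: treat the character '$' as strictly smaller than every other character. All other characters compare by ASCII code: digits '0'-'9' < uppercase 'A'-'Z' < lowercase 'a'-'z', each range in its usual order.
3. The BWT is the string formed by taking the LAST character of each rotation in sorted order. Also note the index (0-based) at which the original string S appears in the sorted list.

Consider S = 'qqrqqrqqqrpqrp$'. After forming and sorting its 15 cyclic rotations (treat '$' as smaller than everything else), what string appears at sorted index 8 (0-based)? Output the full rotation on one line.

All 15 rotations (rotation i = S[i:]+S[:i]):
  rot[0] = qqrqqrqqqrpqrp$
  rot[1] = qrqqrqqqrpqrp$q
  rot[2] = rqqrqqqrpqrp$qq
  rot[3] = qqrqqqrpqrp$qqr
  rot[4] = qrqqqrpqrp$qqrq
  rot[5] = rqqqrpqrp$qqrqq
  rot[6] = qqqrpqrp$qqrqqr
  rot[7] = qqrpqrp$qqrqqrq
  rot[8] = qrpqrp$qqrqqrqq
  rot[9] = rpqrp$qqrqqrqqq
  rot[10] = pqrp$qqrqqrqqqr
  rot[11] = qrp$qqrqqrqqqrp
  rot[12] = rp$qqrqqrqqqrpq
  rot[13] = p$qqrqqrqqqrpqr
  rot[14] = $qqrqqrqqqrpqrp
Sorted (with $ < everything):
  sorted[0] = $qqrqqrqqqrpqrp
  sorted[1] = p$qqrqqrqqqrpqr
  sorted[2] = pqrp$qqrqqrqqqr
  sorted[3] = qqqrpqrp$qqrqqr
  sorted[4] = qqrpqrp$qqrqqrq
  sorted[5] = qqrqqqrpqrp$qqr
  sorted[6] = qqrqqrqqqrpqrp$
  sorted[7] = qrp$qqrqqrqqqrp
  sorted[8] = qrpqrp$qqrqqrqq
  sorted[9] = qrqqqrpqrp$qqrq
  sorted[10] = qrqqrqqqrpqrp$q
  sorted[11] = rp$qqrqqrqqqrpq
  sorted[12] = rpqrp$qqrqqrqqq
  sorted[13] = rqqqrpqrp$qqrqq
  sorted[14] = rqqrqqqrpqrp$qq
sorted[8] = qrpqrp$qqrqqrqq

Answer: qrpqrp$qqrqqrqq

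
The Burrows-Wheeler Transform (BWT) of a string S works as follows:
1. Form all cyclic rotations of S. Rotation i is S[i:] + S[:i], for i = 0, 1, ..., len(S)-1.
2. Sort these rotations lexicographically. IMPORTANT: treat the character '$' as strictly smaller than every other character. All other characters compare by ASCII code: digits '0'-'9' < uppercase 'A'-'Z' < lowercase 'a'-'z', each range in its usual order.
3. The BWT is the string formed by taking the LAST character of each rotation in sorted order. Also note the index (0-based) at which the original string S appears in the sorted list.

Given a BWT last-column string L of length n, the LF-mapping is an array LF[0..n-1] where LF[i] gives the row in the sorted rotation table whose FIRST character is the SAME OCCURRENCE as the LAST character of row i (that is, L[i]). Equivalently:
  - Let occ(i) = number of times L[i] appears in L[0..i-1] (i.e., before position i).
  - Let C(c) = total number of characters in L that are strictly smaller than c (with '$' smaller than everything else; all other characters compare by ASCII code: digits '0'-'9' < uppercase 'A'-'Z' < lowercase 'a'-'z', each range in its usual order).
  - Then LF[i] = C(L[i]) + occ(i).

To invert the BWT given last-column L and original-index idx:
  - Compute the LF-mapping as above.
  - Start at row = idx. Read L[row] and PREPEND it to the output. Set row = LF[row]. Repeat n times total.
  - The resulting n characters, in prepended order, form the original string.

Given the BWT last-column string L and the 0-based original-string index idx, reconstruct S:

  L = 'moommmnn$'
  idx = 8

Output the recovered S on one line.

Answer: ommmnnom$

Derivation:
LF mapping: 1 7 8 2 3 4 5 6 0
Walk LF starting at row 8, prepending L[row]:
  step 1: row=8, L[8]='$', prepend. Next row=LF[8]=0
  step 2: row=0, L[0]='m', prepend. Next row=LF[0]=1
  step 3: row=1, L[1]='o', prepend. Next row=LF[1]=7
  step 4: row=7, L[7]='n', prepend. Next row=LF[7]=6
  step 5: row=6, L[6]='n', prepend. Next row=LF[6]=5
  step 6: row=5, L[5]='m', prepend. Next row=LF[5]=4
  step 7: row=4, L[4]='m', prepend. Next row=LF[4]=3
  step 8: row=3, L[3]='m', prepend. Next row=LF[3]=2
  step 9: row=2, L[2]='o', prepend. Next row=LF[2]=8
Reversed output: ommmnnom$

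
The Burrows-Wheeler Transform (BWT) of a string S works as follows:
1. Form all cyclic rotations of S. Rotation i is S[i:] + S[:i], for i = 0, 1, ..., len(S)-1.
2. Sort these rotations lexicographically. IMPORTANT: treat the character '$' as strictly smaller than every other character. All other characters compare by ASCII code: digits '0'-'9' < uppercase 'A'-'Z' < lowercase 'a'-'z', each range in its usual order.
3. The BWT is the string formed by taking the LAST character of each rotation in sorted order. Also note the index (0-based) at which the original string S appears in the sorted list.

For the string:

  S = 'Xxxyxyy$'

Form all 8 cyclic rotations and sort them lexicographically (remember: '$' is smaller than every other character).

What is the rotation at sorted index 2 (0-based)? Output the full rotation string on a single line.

All 8 rotations (rotation i = S[i:]+S[:i]):
  rot[0] = Xxxyxyy$
  rot[1] = xxyxyy$X
  rot[2] = xyxyy$Xx
  rot[3] = yxyy$Xxx
  rot[4] = xyy$Xxxy
  rot[5] = yy$Xxxyx
  rot[6] = y$Xxxyxy
  rot[7] = $Xxxyxyy
Sorted (with $ < everything):
  sorted[0] = $Xxxyxyy
  sorted[1] = Xxxyxyy$
  sorted[2] = xxyxyy$X
  sorted[3] = xyxyy$Xx
  sorted[4] = xyy$Xxxy
  sorted[5] = y$Xxxyxy
  sorted[6] = yxyy$Xxx
  sorted[7] = yy$Xxxyx
sorted[2] = xxyxyy$X

Answer: xxyxyy$X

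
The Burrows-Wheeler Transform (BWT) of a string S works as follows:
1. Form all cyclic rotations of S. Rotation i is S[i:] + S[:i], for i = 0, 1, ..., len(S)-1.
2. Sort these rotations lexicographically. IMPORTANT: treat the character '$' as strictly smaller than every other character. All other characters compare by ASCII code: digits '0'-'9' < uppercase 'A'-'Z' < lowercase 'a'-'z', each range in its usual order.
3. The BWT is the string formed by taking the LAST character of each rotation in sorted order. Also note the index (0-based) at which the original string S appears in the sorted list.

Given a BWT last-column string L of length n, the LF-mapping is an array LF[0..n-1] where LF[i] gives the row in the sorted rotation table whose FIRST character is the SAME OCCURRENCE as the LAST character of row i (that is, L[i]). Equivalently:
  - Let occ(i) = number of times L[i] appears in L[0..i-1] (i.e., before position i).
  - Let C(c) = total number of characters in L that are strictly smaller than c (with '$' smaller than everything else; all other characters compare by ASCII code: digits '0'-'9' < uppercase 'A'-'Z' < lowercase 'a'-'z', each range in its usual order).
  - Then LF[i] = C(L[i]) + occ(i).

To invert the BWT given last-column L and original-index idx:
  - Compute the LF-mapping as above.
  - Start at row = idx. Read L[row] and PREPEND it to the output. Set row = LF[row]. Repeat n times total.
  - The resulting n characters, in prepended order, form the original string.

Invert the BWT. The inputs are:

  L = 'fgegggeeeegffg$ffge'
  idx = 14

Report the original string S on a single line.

Answer: geffgfgefgeeegggef$

Derivation:
LF mapping: 7 12 1 13 14 15 2 3 4 5 16 8 9 17 0 10 11 18 6
Walk LF starting at row 14, prepending L[row]:
  step 1: row=14, L[14]='$', prepend. Next row=LF[14]=0
  step 2: row=0, L[0]='f', prepend. Next row=LF[0]=7
  step 3: row=7, L[7]='e', prepend. Next row=LF[7]=3
  step 4: row=3, L[3]='g', prepend. Next row=LF[3]=13
  step 5: row=13, L[13]='g', prepend. Next row=LF[13]=17
  step 6: row=17, L[17]='g', prepend. Next row=LF[17]=18
  step 7: row=18, L[18]='e', prepend. Next row=LF[18]=6
  step 8: row=6, L[6]='e', prepend. Next row=LF[6]=2
  step 9: row=2, L[2]='e', prepend. Next row=LF[2]=1
  step 10: row=1, L[1]='g', prepend. Next row=LF[1]=12
  step 11: row=12, L[12]='f', prepend. Next row=LF[12]=9
  step 12: row=9, L[9]='e', prepend. Next row=LF[9]=5
  step 13: row=5, L[5]='g', prepend. Next row=LF[5]=15
  step 14: row=15, L[15]='f', prepend. Next row=LF[15]=10
  step 15: row=10, L[10]='g', prepend. Next row=LF[10]=16
  step 16: row=16, L[16]='f', prepend. Next row=LF[16]=11
  step 17: row=11, L[11]='f', prepend. Next row=LF[11]=8
  step 18: row=8, L[8]='e', prepend. Next row=LF[8]=4
  step 19: row=4, L[4]='g', prepend. Next row=LF[4]=14
Reversed output: geffgfgefgeeegggef$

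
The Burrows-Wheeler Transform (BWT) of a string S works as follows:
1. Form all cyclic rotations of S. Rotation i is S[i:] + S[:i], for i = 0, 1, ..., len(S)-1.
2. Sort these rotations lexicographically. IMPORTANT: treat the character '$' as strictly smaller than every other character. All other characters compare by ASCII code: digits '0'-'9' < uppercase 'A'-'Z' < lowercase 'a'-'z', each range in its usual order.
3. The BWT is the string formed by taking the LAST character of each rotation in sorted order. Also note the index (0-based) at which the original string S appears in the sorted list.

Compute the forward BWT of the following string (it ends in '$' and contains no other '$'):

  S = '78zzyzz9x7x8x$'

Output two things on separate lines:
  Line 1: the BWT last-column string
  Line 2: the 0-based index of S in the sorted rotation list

All 14 rotations (rotation i = S[i:]+S[:i]):
  rot[0] = 78zzyzz9x7x8x$
  rot[1] = 8zzyzz9x7x8x$7
  rot[2] = zzyzz9x7x8x$78
  rot[3] = zyzz9x7x8x$78z
  rot[4] = yzz9x7x8x$78zz
  rot[5] = zz9x7x8x$78zzy
  rot[6] = z9x7x8x$78zzyz
  rot[7] = 9x7x8x$78zzyzz
  rot[8] = x7x8x$78zzyzz9
  rot[9] = 7x8x$78zzyzz9x
  rot[10] = x8x$78zzyzz9x7
  rot[11] = 8x$78zzyzz9x7x
  rot[12] = x$78zzyzz9x7x8
  rot[13] = $78zzyzz9x7x8x
Sorted (with $ < everything):
  sorted[0] = $78zzyzz9x7x8x  (last char: 'x')
  sorted[1] = 78zzyzz9x7x8x$  (last char: '$')
  sorted[2] = 7x8x$78zzyzz9x  (last char: 'x')
  sorted[3] = 8x$78zzyzz9x7x  (last char: 'x')
  sorted[4] = 8zzyzz9x7x8x$7  (last char: '7')
  sorted[5] = 9x7x8x$78zzyzz  (last char: 'z')
  sorted[6] = x$78zzyzz9x7x8  (last char: '8')
  sorted[7] = x7x8x$78zzyzz9  (last char: '9')
  sorted[8] = x8x$78zzyzz9x7  (last char: '7')
  sorted[9] = yzz9x7x8x$78zz  (last char: 'z')
  sorted[10] = z9x7x8x$78zzyz  (last char: 'z')
  sorted[11] = zyzz9x7x8x$78z  (last char: 'z')
  sorted[12] = zz9x7x8x$78zzy  (last char: 'y')
  sorted[13] = zzyzz9x7x8x$78  (last char: '8')
Last column: x$xx7z897zzzy8
Original string S is at sorted index 1

Answer: x$xx7z897zzzy8
1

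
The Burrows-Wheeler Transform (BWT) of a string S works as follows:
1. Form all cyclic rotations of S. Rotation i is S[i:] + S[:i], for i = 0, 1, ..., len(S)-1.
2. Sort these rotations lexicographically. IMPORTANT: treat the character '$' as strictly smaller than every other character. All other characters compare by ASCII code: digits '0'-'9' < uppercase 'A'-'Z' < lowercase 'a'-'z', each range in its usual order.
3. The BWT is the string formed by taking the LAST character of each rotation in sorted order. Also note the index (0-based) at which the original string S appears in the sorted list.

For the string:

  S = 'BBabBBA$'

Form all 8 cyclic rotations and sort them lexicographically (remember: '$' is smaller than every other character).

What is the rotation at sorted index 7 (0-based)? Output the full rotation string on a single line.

All 8 rotations (rotation i = S[i:]+S[:i]):
  rot[0] = BBabBBA$
  rot[1] = BabBBA$B
  rot[2] = abBBA$BB
  rot[3] = bBBA$BBa
  rot[4] = BBA$BBab
  rot[5] = BA$BBabB
  rot[6] = A$BBabBB
  rot[7] = $BBabBBA
Sorted (with $ < everything):
  sorted[0] = $BBabBBA
  sorted[1] = A$BBabBB
  sorted[2] = BA$BBabB
  sorted[3] = BBA$BBab
  sorted[4] = BBabBBA$
  sorted[5] = BabBBA$B
  sorted[6] = abBBA$BB
  sorted[7] = bBBA$BBa
sorted[7] = bBBA$BBa

Answer: bBBA$BBa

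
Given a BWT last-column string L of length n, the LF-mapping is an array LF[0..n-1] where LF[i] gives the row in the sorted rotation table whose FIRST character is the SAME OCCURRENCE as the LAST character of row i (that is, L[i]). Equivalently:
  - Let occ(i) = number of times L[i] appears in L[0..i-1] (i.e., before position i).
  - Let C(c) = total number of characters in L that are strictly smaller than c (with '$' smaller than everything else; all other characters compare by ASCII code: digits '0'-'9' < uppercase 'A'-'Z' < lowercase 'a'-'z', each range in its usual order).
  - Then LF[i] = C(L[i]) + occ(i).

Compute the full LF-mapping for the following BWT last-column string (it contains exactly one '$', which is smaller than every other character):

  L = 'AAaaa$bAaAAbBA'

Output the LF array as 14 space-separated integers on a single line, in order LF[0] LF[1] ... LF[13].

Answer: 1 2 8 9 10 0 12 3 11 4 5 13 7 6

Derivation:
Char counts: '$':1, 'A':6, 'B':1, 'a':4, 'b':2
C (first-col start): C('$')=0, C('A')=1, C('B')=7, C('a')=8, C('b')=12
L[0]='A': occ=0, LF[0]=C('A')+0=1+0=1
L[1]='A': occ=1, LF[1]=C('A')+1=1+1=2
L[2]='a': occ=0, LF[2]=C('a')+0=8+0=8
L[3]='a': occ=1, LF[3]=C('a')+1=8+1=9
L[4]='a': occ=2, LF[4]=C('a')+2=8+2=10
L[5]='$': occ=0, LF[5]=C('$')+0=0+0=0
L[6]='b': occ=0, LF[6]=C('b')+0=12+0=12
L[7]='A': occ=2, LF[7]=C('A')+2=1+2=3
L[8]='a': occ=3, LF[8]=C('a')+3=8+3=11
L[9]='A': occ=3, LF[9]=C('A')+3=1+3=4
L[10]='A': occ=4, LF[10]=C('A')+4=1+4=5
L[11]='b': occ=1, LF[11]=C('b')+1=12+1=13
L[12]='B': occ=0, LF[12]=C('B')+0=7+0=7
L[13]='A': occ=5, LF[13]=C('A')+5=1+5=6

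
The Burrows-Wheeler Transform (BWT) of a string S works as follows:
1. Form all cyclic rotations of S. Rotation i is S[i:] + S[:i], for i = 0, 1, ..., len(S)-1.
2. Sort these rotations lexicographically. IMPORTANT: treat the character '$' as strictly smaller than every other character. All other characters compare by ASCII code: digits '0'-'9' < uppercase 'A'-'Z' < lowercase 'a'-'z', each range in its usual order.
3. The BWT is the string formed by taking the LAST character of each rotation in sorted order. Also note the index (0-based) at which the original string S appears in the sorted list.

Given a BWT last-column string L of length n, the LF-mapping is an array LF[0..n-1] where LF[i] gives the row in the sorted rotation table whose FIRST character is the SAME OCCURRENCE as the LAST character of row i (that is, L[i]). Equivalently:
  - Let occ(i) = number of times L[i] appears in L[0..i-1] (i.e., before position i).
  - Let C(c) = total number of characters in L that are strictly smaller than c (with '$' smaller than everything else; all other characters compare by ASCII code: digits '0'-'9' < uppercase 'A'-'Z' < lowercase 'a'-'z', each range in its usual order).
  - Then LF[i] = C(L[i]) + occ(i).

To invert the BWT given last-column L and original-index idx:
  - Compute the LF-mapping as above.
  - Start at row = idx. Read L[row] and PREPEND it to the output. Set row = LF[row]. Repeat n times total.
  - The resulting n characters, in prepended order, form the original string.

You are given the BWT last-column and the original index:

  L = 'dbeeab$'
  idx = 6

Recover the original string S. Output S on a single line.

LF mapping: 4 2 5 6 1 3 0
Walk LF starting at row 6, prepending L[row]:
  step 1: row=6, L[6]='$', prepend. Next row=LF[6]=0
  step 2: row=0, L[0]='d', prepend. Next row=LF[0]=4
  step 3: row=4, L[4]='a', prepend. Next row=LF[4]=1
  step 4: row=1, L[1]='b', prepend. Next row=LF[1]=2
  step 5: row=2, L[2]='e', prepend. Next row=LF[2]=5
  step 6: row=5, L[5]='b', prepend. Next row=LF[5]=3
  step 7: row=3, L[3]='e', prepend. Next row=LF[3]=6
Reversed output: ebebad$

Answer: ebebad$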